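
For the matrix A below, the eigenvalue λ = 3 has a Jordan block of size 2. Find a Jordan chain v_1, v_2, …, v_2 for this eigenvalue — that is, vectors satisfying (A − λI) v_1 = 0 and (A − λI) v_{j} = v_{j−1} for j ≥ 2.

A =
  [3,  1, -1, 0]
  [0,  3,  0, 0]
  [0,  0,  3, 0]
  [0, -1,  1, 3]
A Jordan chain for λ = 3 of length 2:
v_1 = (1, 0, 0, -1)ᵀ
v_2 = (0, 1, 0, 0)ᵀ

Let N = A − (3)·I. We want v_2 with N^2 v_2 = 0 but N^1 v_2 ≠ 0; then v_{j-1} := N · v_j for j = 2, …, 2.

Pick v_2 = (0, 1, 0, 0)ᵀ.
Then v_1 = N · v_2 = (1, 0, 0, -1)ᵀ.

Sanity check: (A − (3)·I) v_1 = (0, 0, 0, 0)ᵀ = 0. ✓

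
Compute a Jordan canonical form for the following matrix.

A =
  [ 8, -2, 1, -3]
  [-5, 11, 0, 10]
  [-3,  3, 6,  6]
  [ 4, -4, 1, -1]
J_3(6) ⊕ J_1(6)

The characteristic polynomial is
  det(x·I − A) = x^4 - 24*x^3 + 216*x^2 - 864*x + 1296 = (x - 6)^4

Eigenvalues and multiplicities (the geometric multiplicity of λ is n − rank(A − λI), which equals the number of Jordan blocks for λ):
  λ = 6: algebraic multiplicity = 4, geometric multiplicity = 2

Determining the block sizes for each eigenvalue:
  λ = 6: with am = 4 and gm = 2, the partition is not yet determined (e.g. several partitions of 4 into 2 parts exist). Let N = A − (6)·I. Computing rank(N^1) = 2, rank(N^2) = 1, rank(N^3) = 0; the number of blocks of size ≥ j is rank(N^{j−1}) − rank(N^j), giving [2, 1, 1]. So we have 1 block(s) of size 3, 1 block(s) of size 1 → block sizes [3, 1]

Assembling the blocks gives a Jordan form
J =
  [6, 1, 0, 0]
  [0, 6, 1, 0]
  [0, 0, 6, 0]
  [0, 0, 0, 6]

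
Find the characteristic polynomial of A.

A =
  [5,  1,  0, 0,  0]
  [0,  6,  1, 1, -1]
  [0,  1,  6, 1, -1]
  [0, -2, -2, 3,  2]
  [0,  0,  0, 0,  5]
x^5 - 25*x^4 + 250*x^3 - 1250*x^2 + 3125*x - 3125

Expanding det(x·I − A) (e.g. by cofactor expansion or by noting that A is similar to its Jordan form J, which has the same characteristic polynomial as A) gives
  χ_A(x) = x^5 - 25*x^4 + 250*x^3 - 1250*x^2 + 3125*x - 3125
which factors as (x - 5)^5. The eigenvalues (with algebraic multiplicities) are λ = 5 with multiplicity 5.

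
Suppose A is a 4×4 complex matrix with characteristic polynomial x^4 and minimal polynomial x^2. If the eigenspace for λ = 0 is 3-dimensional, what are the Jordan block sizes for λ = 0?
Block sizes for λ = 0: [2, 1, 1]

Step 1 — from the characteristic polynomial, algebraic multiplicity of λ = 0 is 4. From dim ker(A − (0)·I) = 3, there are exactly 3 Jordan blocks for λ = 0.
Step 2 — from the minimal polynomial, the factor (x − 0)^2 tells us the largest block for λ = 0 has size 2.
Step 3 — with total size 4, 3 blocks, and largest block 2, the block sizes (in nonincreasing order) are [2, 1, 1].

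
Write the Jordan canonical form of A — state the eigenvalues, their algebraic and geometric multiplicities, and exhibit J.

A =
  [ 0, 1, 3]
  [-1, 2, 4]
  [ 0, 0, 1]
J_3(1)

The characteristic polynomial is
  det(x·I − A) = x^3 - 3*x^2 + 3*x - 1 = (x - 1)^3

Eigenvalues and multiplicities (the geometric multiplicity of λ is n − rank(A − λI), which equals the number of Jordan blocks for λ):
  λ = 1: algebraic multiplicity = 3, geometric multiplicity = 1

Determining the block sizes for each eigenvalue:
  λ = 1: one block (gm = 1), so the single block has size am = 3 → block sizes [3]

Assembling the blocks gives a Jordan form
J =
  [1, 1, 0]
  [0, 1, 1]
  [0, 0, 1]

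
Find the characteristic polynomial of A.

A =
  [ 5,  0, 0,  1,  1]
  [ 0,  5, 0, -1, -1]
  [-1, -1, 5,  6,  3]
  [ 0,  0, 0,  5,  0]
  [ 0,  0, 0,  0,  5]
x^5 - 25*x^4 + 250*x^3 - 1250*x^2 + 3125*x - 3125

Expanding det(x·I − A) (e.g. by cofactor expansion or by noting that A is similar to its Jordan form J, which has the same characteristic polynomial as A) gives
  χ_A(x) = x^5 - 25*x^4 + 250*x^3 - 1250*x^2 + 3125*x - 3125
which factors as (x - 5)^5. The eigenvalues (with algebraic multiplicities) are λ = 5 with multiplicity 5.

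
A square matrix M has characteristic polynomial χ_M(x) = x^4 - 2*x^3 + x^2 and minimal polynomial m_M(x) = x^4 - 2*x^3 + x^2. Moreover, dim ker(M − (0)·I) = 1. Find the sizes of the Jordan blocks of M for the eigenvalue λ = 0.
Block sizes for λ = 0: [2]

Step 1 — from the characteristic polynomial, algebraic multiplicity of λ = 0 is 2. From dim ker(M − (0)·I) = 1, there are exactly 1 Jordan blocks for λ = 0.
Step 2 — from the minimal polynomial, the factor (x − 0)^2 tells us the largest block for λ = 0 has size 2.
Step 3 — with total size 2, 1 blocks, and largest block 2, the block sizes (in nonincreasing order) are [2].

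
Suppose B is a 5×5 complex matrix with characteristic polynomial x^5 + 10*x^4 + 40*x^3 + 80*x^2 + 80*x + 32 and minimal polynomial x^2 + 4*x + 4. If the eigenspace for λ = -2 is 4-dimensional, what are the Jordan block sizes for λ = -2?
Block sizes for λ = -2: [2, 1, 1, 1]

Step 1 — from the characteristic polynomial, algebraic multiplicity of λ = -2 is 5. From dim ker(B − (-2)·I) = 4, there are exactly 4 Jordan blocks for λ = -2.
Step 2 — from the minimal polynomial, the factor (x + 2)^2 tells us the largest block for λ = -2 has size 2.
Step 3 — with total size 5, 4 blocks, and largest block 2, the block sizes (in nonincreasing order) are [2, 1, 1, 1].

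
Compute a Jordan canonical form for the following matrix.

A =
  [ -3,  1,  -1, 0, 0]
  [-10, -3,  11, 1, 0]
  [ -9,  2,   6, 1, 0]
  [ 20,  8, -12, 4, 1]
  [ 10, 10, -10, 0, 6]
J_2(-4) ⊕ J_3(6)

The characteristic polynomial is
  det(x·I − A) = x^5 - 10*x^4 - 20*x^3 + 360*x^2 - 3456 = (x - 6)^3*(x + 4)^2

Eigenvalues and multiplicities (the geometric multiplicity of λ is n − rank(A − λI), which equals the number of Jordan blocks for λ):
  λ = -4: algebraic multiplicity = 2, geometric multiplicity = 1
  λ = 6: algebraic multiplicity = 3, geometric multiplicity = 1

Determining the block sizes for each eigenvalue:
  λ = -4: one block (gm = 1), so the single block has size am = 2 → block sizes [2]
  λ = 6: one block (gm = 1), so the single block has size am = 3 → block sizes [3]

Assembling the blocks gives a Jordan form
J =
  [-4,  1, 0, 0, 0]
  [ 0, -4, 0, 0, 0]
  [ 0,  0, 6, 1, 0]
  [ 0,  0, 0, 6, 1]
  [ 0,  0, 0, 0, 6]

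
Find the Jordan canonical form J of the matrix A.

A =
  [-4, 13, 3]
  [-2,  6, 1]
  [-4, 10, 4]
J_3(2)

The characteristic polynomial is
  det(x·I − A) = x^3 - 6*x^2 + 12*x - 8 = (x - 2)^3

Eigenvalues and multiplicities (the geometric multiplicity of λ is n − rank(A − λI), which equals the number of Jordan blocks for λ):
  λ = 2: algebraic multiplicity = 3, geometric multiplicity = 1

Determining the block sizes for each eigenvalue:
  λ = 2: one block (gm = 1), so the single block has size am = 3 → block sizes [3]

Assembling the blocks gives a Jordan form
J =
  [2, 1, 0]
  [0, 2, 1]
  [0, 0, 2]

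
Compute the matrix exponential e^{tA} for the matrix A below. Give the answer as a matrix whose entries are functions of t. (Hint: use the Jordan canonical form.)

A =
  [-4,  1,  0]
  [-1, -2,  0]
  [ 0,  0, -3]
e^{tA} =
  [-t*exp(-3*t) + exp(-3*t), t*exp(-3*t), 0]
  [-t*exp(-3*t), t*exp(-3*t) + exp(-3*t), 0]
  [0, 0, exp(-3*t)]

Strategy: write A = P · J · P⁻¹ where J is a Jordan canonical form, so e^{tA} = P · e^{tJ} · P⁻¹, and e^{tJ} can be computed block-by-block.

A has Jordan form
J =
  [-3,  1,  0]
  [ 0, -3,  0]
  [ 0,  0, -3]
(up to reordering of blocks).

Per-block formulas:
  For a 1×1 block at λ = -3: exp(t · [-3]) = [e^(-3t)].
  For a 2×2 Jordan block J_2(-3): exp(t · J_2(-3)) = e^(-3t)·(I + t·N), where N is the 2×2 nilpotent shift.

After assembling e^{tJ} and conjugating by P, we get:

e^{tA} =
  [-t*exp(-3*t) + exp(-3*t), t*exp(-3*t), 0]
  [-t*exp(-3*t), t*exp(-3*t) + exp(-3*t), 0]
  [0, 0, exp(-3*t)]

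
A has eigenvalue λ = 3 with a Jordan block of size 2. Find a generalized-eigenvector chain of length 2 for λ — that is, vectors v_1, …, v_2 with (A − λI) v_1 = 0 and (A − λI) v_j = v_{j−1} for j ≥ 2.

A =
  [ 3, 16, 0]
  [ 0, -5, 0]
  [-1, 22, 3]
A Jordan chain for λ = 3 of length 2:
v_1 = (0, 0, -1)ᵀ
v_2 = (1, 0, 0)ᵀ

Let N = A − (3)·I. We want v_2 with N^2 v_2 = 0 but N^1 v_2 ≠ 0; then v_{j-1} := N · v_j for j = 2, …, 2.

Pick v_2 = (1, 0, 0)ᵀ.
Then v_1 = N · v_2 = (0, 0, -1)ᵀ.

Sanity check: (A − (3)·I) v_1 = (0, 0, 0)ᵀ = 0. ✓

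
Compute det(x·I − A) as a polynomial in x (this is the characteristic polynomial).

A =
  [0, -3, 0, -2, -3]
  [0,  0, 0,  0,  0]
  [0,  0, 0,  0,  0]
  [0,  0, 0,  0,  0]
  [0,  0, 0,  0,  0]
x^5

Expanding det(x·I − A) (e.g. by cofactor expansion or by noting that A is similar to its Jordan form J, which has the same characteristic polynomial as A) gives
  χ_A(x) = x^5
which factors as x^5. The eigenvalues (with algebraic multiplicities) are λ = 0 with multiplicity 5.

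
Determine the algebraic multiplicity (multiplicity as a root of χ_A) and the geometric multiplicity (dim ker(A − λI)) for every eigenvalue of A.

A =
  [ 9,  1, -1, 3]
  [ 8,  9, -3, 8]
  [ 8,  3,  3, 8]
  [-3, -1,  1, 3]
λ = 6: alg = 4, geom = 2

Step 1 — factor the characteristic polynomial to read off the algebraic multiplicities:
  χ_A(x) = (x - 6)^4

Step 2 — compute geometric multiplicities via the rank-nullity identity g(λ) = n − rank(A − λI):
  rank(A − (6)·I) = 2, so dim ker(A − (6)·I) = n − 2 = 2

Summary:
  λ = 6: algebraic multiplicity = 4, geometric multiplicity = 2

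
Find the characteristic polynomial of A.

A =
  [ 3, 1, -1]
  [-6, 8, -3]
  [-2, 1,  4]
x^3 - 15*x^2 + 75*x - 125

Expanding det(x·I − A) (e.g. by cofactor expansion or by noting that A is similar to its Jordan form J, which has the same characteristic polynomial as A) gives
  χ_A(x) = x^3 - 15*x^2 + 75*x - 125
which factors as (x - 5)^3. The eigenvalues (with algebraic multiplicities) are λ = 5 with multiplicity 3.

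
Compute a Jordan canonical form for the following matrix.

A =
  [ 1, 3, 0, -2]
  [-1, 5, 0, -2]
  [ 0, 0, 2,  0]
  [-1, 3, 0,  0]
J_2(2) ⊕ J_1(2) ⊕ J_1(2)

The characteristic polynomial is
  det(x·I − A) = x^4 - 8*x^3 + 24*x^2 - 32*x + 16 = (x - 2)^4

Eigenvalues and multiplicities (the geometric multiplicity of λ is n − rank(A − λI), which equals the number of Jordan blocks for λ):
  λ = 2: algebraic multiplicity = 4, geometric multiplicity = 3

Determining the block sizes for each eigenvalue:
  λ = 2: 3 blocks summing to 4 forces exactly one block of size 2 and the rest size 1 → block sizes [2, 1, 1]

Assembling the blocks gives a Jordan form
J =
  [2, 1, 0, 0]
  [0, 2, 0, 0]
  [0, 0, 2, 0]
  [0, 0, 0, 2]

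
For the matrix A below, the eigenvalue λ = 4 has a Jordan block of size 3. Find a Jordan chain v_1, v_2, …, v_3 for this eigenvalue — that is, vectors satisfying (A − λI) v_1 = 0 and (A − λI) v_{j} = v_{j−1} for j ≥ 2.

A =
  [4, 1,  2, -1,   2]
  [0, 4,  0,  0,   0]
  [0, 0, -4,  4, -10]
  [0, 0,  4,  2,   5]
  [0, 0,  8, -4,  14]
A Jordan chain for λ = 4 of length 3:
v_1 = (-4, 0, 0, 0, 0)ᵀ
v_2 = (2, 0, -8, 4, 8)ᵀ
v_3 = (0, 0, 1, 0, 0)ᵀ

Let N = A − (4)·I. We want v_3 with N^3 v_3 = 0 but N^2 v_3 ≠ 0; then v_{j-1} := N · v_j for j = 3, …, 2.

Pick v_3 = (0, 0, 1, 0, 0)ᵀ.
Then v_2 = N · v_3 = (2, 0, -8, 4, 8)ᵀ.
Then v_1 = N · v_2 = (-4, 0, 0, 0, 0)ᵀ.

Sanity check: (A − (4)·I) v_1 = (0, 0, 0, 0, 0)ᵀ = 0. ✓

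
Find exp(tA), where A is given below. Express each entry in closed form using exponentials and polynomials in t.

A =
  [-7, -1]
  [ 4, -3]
e^{tA} =
  [-2*t*exp(-5*t) + exp(-5*t), -t*exp(-5*t)]
  [4*t*exp(-5*t), 2*t*exp(-5*t) + exp(-5*t)]

Strategy: write A = P · J · P⁻¹ where J is a Jordan canonical form, so e^{tA} = P · e^{tJ} · P⁻¹, and e^{tJ} can be computed block-by-block.

A has Jordan form
J =
  [-5,  1]
  [ 0, -5]
(up to reordering of blocks).

Per-block formulas:
  For a 2×2 Jordan block J_2(-5): exp(t · J_2(-5)) = e^(-5t)·(I + t·N), where N is the 2×2 nilpotent shift.

After assembling e^{tJ} and conjugating by P, we get:

e^{tA} =
  [-2*t*exp(-5*t) + exp(-5*t), -t*exp(-5*t)]
  [4*t*exp(-5*t), 2*t*exp(-5*t) + exp(-5*t)]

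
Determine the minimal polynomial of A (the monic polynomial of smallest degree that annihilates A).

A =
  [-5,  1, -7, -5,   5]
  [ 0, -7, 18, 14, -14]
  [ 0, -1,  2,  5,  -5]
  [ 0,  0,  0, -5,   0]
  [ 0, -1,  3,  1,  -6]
x^3 + 11*x^2 + 35*x + 25

The characteristic polynomial is χ_A(x) = (x + 1)*(x + 5)^4, so the eigenvalues are known. The minimal polynomial is
  m_A(x) = Π_λ (x − λ)^{k_λ}
where k_λ is the size of the *largest* Jordan block for λ (equivalently, the smallest k with (A − λI)^k v = 0 for every generalised eigenvector v of λ).

  λ = -5: largest Jordan block has size 2, contributing (x + 5)^2
  λ = -1: largest Jordan block has size 1, contributing (x + 1)

So m_A(x) = (x + 1)*(x + 5)^2 = x^3 + 11*x^2 + 35*x + 25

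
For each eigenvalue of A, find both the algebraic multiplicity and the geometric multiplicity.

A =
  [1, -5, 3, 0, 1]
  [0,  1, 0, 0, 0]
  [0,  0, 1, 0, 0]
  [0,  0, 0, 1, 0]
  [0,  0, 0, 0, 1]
λ = 1: alg = 5, geom = 4

Step 1 — factor the characteristic polynomial to read off the algebraic multiplicities:
  χ_A(x) = (x - 1)^5

Step 2 — compute geometric multiplicities via the rank-nullity identity g(λ) = n − rank(A − λI):
  rank(A − (1)·I) = 1, so dim ker(A − (1)·I) = n − 1 = 4

Summary:
  λ = 1: algebraic multiplicity = 5, geometric multiplicity = 4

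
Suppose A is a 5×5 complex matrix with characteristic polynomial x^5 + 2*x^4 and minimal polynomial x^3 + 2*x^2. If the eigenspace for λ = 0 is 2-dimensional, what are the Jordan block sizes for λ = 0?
Block sizes for λ = 0: [2, 2]

Step 1 — from the characteristic polynomial, algebraic multiplicity of λ = 0 is 4. From dim ker(A − (0)·I) = 2, there are exactly 2 Jordan blocks for λ = 0.
Step 2 — from the minimal polynomial, the factor (x − 0)^2 tells us the largest block for λ = 0 has size 2.
Step 3 — with total size 4, 2 blocks, and largest block 2, the block sizes (in nonincreasing order) are [2, 2].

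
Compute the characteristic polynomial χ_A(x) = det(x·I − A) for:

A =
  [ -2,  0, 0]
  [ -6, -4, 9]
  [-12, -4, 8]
x^3 - 2*x^2 - 4*x + 8

Expanding det(x·I − A) (e.g. by cofactor expansion or by noting that A is similar to its Jordan form J, which has the same characteristic polynomial as A) gives
  χ_A(x) = x^3 - 2*x^2 - 4*x + 8
which factors as (x - 2)^2*(x + 2). The eigenvalues (with algebraic multiplicities) are λ = -2 with multiplicity 1, λ = 2 with multiplicity 2.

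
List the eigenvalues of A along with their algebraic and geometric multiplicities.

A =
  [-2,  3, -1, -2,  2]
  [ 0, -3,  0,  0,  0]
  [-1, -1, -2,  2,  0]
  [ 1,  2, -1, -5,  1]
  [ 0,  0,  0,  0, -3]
λ = -3: alg = 5, geom = 3

Step 1 — factor the characteristic polynomial to read off the algebraic multiplicities:
  χ_A(x) = (x + 3)^5

Step 2 — compute geometric multiplicities via the rank-nullity identity g(λ) = n − rank(A − λI):
  rank(A − (-3)·I) = 2, so dim ker(A − (-3)·I) = n − 2 = 3

Summary:
  λ = -3: algebraic multiplicity = 5, geometric multiplicity = 3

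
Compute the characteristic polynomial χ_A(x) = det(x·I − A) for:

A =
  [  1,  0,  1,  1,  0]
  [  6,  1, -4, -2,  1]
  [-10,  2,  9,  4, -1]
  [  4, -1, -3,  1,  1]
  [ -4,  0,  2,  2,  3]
x^5 - 15*x^4 + 90*x^3 - 270*x^2 + 405*x - 243

Expanding det(x·I − A) (e.g. by cofactor expansion or by noting that A is similar to its Jordan form J, which has the same characteristic polynomial as A) gives
  χ_A(x) = x^5 - 15*x^4 + 90*x^3 - 270*x^2 + 405*x - 243
which factors as (x - 3)^5. The eigenvalues (with algebraic multiplicities) are λ = 3 with multiplicity 5.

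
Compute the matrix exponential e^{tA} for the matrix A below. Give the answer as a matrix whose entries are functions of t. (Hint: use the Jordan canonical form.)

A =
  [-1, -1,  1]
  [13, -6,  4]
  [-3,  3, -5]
e^{tA} =
  [4*t*exp(-5*t) + exp(-5*t), -t*exp(-5*t), t*exp(-5*t)]
  [4*t*exp(-5*t) + 3*exp(-2*t) - 3*exp(-5*t), -t*exp(-5*t) + exp(-5*t), t*exp(-5*t) + exp(-2*t) - exp(-5*t)]
  [-12*t*exp(-5*t) + 3*exp(-2*t) - 3*exp(-5*t), 3*t*exp(-5*t), -3*t*exp(-5*t) + exp(-2*t)]

Strategy: write A = P · J · P⁻¹ where J is a Jordan canonical form, so e^{tA} = P · e^{tJ} · P⁻¹, and e^{tJ} can be computed block-by-block.

A has Jordan form
J =
  [-5,  1,  0]
  [ 0, -5,  0]
  [ 0,  0, -2]
(up to reordering of blocks).

Per-block formulas:
  For a 2×2 Jordan block J_2(-5): exp(t · J_2(-5)) = e^(-5t)·(I + t·N), where N is the 2×2 nilpotent shift.
  For a 1×1 block at λ = -2: exp(t · [-2]) = [e^(-2t)].

After assembling e^{tJ} and conjugating by P, we get:

e^{tA} =
  [4*t*exp(-5*t) + exp(-5*t), -t*exp(-5*t), t*exp(-5*t)]
  [4*t*exp(-5*t) + 3*exp(-2*t) - 3*exp(-5*t), -t*exp(-5*t) + exp(-5*t), t*exp(-5*t) + exp(-2*t) - exp(-5*t)]
  [-12*t*exp(-5*t) + 3*exp(-2*t) - 3*exp(-5*t), 3*t*exp(-5*t), -3*t*exp(-5*t) + exp(-2*t)]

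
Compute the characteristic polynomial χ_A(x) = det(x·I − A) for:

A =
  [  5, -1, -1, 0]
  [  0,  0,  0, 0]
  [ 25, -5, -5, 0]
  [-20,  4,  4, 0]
x^4

Expanding det(x·I − A) (e.g. by cofactor expansion or by noting that A is similar to its Jordan form J, which has the same characteristic polynomial as A) gives
  χ_A(x) = x^4
which factors as x^4. The eigenvalues (with algebraic multiplicities) are λ = 0 with multiplicity 4.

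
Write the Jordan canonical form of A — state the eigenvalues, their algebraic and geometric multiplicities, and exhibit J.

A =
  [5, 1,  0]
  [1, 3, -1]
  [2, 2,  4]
J_3(4)

The characteristic polynomial is
  det(x·I − A) = x^3 - 12*x^2 + 48*x - 64 = (x - 4)^3

Eigenvalues and multiplicities (the geometric multiplicity of λ is n − rank(A − λI), which equals the number of Jordan blocks for λ):
  λ = 4: algebraic multiplicity = 3, geometric multiplicity = 1

Determining the block sizes for each eigenvalue:
  λ = 4: one block (gm = 1), so the single block has size am = 3 → block sizes [3]

Assembling the blocks gives a Jordan form
J =
  [4, 1, 0]
  [0, 4, 1]
  [0, 0, 4]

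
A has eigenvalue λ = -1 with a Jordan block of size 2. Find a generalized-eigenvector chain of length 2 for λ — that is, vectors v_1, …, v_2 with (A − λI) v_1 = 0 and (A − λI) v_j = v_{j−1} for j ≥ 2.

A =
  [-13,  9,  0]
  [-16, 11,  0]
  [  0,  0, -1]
A Jordan chain for λ = -1 of length 2:
v_1 = (-12, -16, 0)ᵀ
v_2 = (1, 0, 0)ᵀ

Let N = A − (-1)·I. We want v_2 with N^2 v_2 = 0 but N^1 v_2 ≠ 0; then v_{j-1} := N · v_j for j = 2, …, 2.

Pick v_2 = (1, 0, 0)ᵀ.
Then v_1 = N · v_2 = (-12, -16, 0)ᵀ.

Sanity check: (A − (-1)·I) v_1 = (0, 0, 0)ᵀ = 0. ✓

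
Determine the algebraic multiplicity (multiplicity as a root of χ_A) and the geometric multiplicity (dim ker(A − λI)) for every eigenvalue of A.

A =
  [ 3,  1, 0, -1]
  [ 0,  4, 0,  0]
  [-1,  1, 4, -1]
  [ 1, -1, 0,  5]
λ = 4: alg = 4, geom = 3

Step 1 — factor the characteristic polynomial to read off the algebraic multiplicities:
  χ_A(x) = (x - 4)^4

Step 2 — compute geometric multiplicities via the rank-nullity identity g(λ) = n − rank(A − λI):
  rank(A − (4)·I) = 1, so dim ker(A − (4)·I) = n − 1 = 3

Summary:
  λ = 4: algebraic multiplicity = 4, geometric multiplicity = 3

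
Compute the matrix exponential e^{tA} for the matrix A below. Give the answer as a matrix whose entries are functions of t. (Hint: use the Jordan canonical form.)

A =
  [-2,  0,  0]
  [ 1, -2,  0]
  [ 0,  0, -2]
e^{tA} =
  [exp(-2*t), 0, 0]
  [t*exp(-2*t), exp(-2*t), 0]
  [0, 0, exp(-2*t)]

Strategy: write A = P · J · P⁻¹ where J is a Jordan canonical form, so e^{tA} = P · e^{tJ} · P⁻¹, and e^{tJ} can be computed block-by-block.

A has Jordan form
J =
  [-2,  1,  0]
  [ 0, -2,  0]
  [ 0,  0, -2]
(up to reordering of blocks).

Per-block formulas:
  For a 1×1 block at λ = -2: exp(t · [-2]) = [e^(-2t)].
  For a 2×2 Jordan block J_2(-2): exp(t · J_2(-2)) = e^(-2t)·(I + t·N), where N is the 2×2 nilpotent shift.

After assembling e^{tJ} and conjugating by P, we get:

e^{tA} =
  [exp(-2*t), 0, 0]
  [t*exp(-2*t), exp(-2*t), 0]
  [0, 0, exp(-2*t)]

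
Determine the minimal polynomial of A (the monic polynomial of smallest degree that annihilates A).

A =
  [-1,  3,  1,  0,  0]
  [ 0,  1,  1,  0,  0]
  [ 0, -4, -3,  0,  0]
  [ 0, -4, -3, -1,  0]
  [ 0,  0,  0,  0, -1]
x^3 + 3*x^2 + 3*x + 1

The characteristic polynomial is χ_A(x) = (x + 1)^5, so the eigenvalues are known. The minimal polynomial is
  m_A(x) = Π_λ (x − λ)^{k_λ}
where k_λ is the size of the *largest* Jordan block for λ (equivalently, the smallest k with (A − λI)^k v = 0 for every generalised eigenvector v of λ).

  λ = -1: largest Jordan block has size 3, contributing (x + 1)^3

So m_A(x) = (x + 1)^3 = x^3 + 3*x^2 + 3*x + 1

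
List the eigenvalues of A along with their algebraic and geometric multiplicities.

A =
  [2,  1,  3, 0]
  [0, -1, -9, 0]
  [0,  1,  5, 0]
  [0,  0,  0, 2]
λ = 2: alg = 4, geom = 3

Step 1 — factor the characteristic polynomial to read off the algebraic multiplicities:
  χ_A(x) = (x - 2)^4

Step 2 — compute geometric multiplicities via the rank-nullity identity g(λ) = n − rank(A − λI):
  rank(A − (2)·I) = 1, so dim ker(A − (2)·I) = n − 1 = 3

Summary:
  λ = 2: algebraic multiplicity = 4, geometric multiplicity = 3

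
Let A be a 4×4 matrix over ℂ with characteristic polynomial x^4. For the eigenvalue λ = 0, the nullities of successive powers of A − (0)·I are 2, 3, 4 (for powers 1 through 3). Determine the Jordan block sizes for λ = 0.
Block sizes for λ = 0: [3, 1]

From the dimensions of kernels of powers, the number of Jordan blocks of size at least j is d_j − d_{j−1} where d_j = dim ker(N^j) (with d_0 = 0). Computing the differences gives [2, 1, 1].
The number of blocks of size exactly k is (#blocks of size ≥ k) − (#blocks of size ≥ k + 1), so the partition is: 1 block(s) of size 1, 1 block(s) of size 3.
In nonincreasing order the block sizes are [3, 1].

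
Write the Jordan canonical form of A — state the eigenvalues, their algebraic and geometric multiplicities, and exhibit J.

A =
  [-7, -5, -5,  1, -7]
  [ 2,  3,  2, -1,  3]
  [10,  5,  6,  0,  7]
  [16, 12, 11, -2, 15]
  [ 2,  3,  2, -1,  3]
J_2(0) ⊕ J_3(1)

The characteristic polynomial is
  det(x·I − A) = x^5 - 3*x^4 + 3*x^3 - x^2 = x^2*(x - 1)^3

Eigenvalues and multiplicities (the geometric multiplicity of λ is n − rank(A − λI), which equals the number of Jordan blocks for λ):
  λ = 0: algebraic multiplicity = 2, geometric multiplicity = 1
  λ = 1: algebraic multiplicity = 3, geometric multiplicity = 1

Determining the block sizes for each eigenvalue:
  λ = 0: one block (gm = 1), so the single block has size am = 2 → block sizes [2]
  λ = 1: one block (gm = 1), so the single block has size am = 3 → block sizes [3]

Assembling the blocks gives a Jordan form
J =
  [0, 1, 0, 0, 0]
  [0, 0, 0, 0, 0]
  [0, 0, 1, 1, 0]
  [0, 0, 0, 1, 1]
  [0, 0, 0, 0, 1]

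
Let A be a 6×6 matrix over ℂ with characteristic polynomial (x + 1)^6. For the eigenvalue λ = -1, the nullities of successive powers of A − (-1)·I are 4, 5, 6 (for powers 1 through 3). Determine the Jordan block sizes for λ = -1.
Block sizes for λ = -1: [3, 1, 1, 1]

From the dimensions of kernels of powers, the number of Jordan blocks of size at least j is d_j − d_{j−1} where d_j = dim ker(N^j) (with d_0 = 0). Computing the differences gives [4, 1, 1].
The number of blocks of size exactly k is (#blocks of size ≥ k) − (#blocks of size ≥ k + 1), so the partition is: 3 block(s) of size 1, 1 block(s) of size 3.
In nonincreasing order the block sizes are [3, 1, 1, 1].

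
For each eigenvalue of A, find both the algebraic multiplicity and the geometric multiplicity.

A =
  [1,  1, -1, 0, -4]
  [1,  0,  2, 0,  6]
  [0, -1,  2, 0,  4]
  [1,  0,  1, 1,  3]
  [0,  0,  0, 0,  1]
λ = 1: alg = 5, geom = 2

Step 1 — factor the characteristic polynomial to read off the algebraic multiplicities:
  χ_A(x) = (x - 1)^5

Step 2 — compute geometric multiplicities via the rank-nullity identity g(λ) = n − rank(A − λI):
  rank(A − (1)·I) = 3, so dim ker(A − (1)·I) = n − 3 = 2

Summary:
  λ = 1: algebraic multiplicity = 5, geometric multiplicity = 2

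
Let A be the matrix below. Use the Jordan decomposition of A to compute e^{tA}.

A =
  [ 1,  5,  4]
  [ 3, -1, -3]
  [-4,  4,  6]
e^{tA} =
  [-t*exp(2*t) + exp(2*t), -2*t^2*exp(2*t) + 5*t*exp(2*t), -3*t^2*exp(2*t)/2 + 4*t*exp(2*t)]
  [3*t*exp(2*t), 6*t^2*exp(2*t) - 3*t*exp(2*t) + exp(2*t), 9*t^2*exp(2*t)/2 - 3*t*exp(2*t)]
  [-4*t*exp(2*t), -8*t^2*exp(2*t) + 4*t*exp(2*t), -6*t^2*exp(2*t) + 4*t*exp(2*t) + exp(2*t)]

Strategy: write A = P · J · P⁻¹ where J is a Jordan canonical form, so e^{tA} = P · e^{tJ} · P⁻¹, and e^{tJ} can be computed block-by-block.

A has Jordan form
J =
  [2, 1, 0]
  [0, 2, 1]
  [0, 0, 2]
(up to reordering of blocks).

Per-block formulas:
  For a 3×3 Jordan block J_3(2): exp(t · J_3(2)) = e^(2t)·(I + t·N + (t^2/2)·N^2), where N is the 3×3 nilpotent shift.

After assembling e^{tJ} and conjugating by P, we get:

e^{tA} =
  [-t*exp(2*t) + exp(2*t), -2*t^2*exp(2*t) + 5*t*exp(2*t), -3*t^2*exp(2*t)/2 + 4*t*exp(2*t)]
  [3*t*exp(2*t), 6*t^2*exp(2*t) - 3*t*exp(2*t) + exp(2*t), 9*t^2*exp(2*t)/2 - 3*t*exp(2*t)]
  [-4*t*exp(2*t), -8*t^2*exp(2*t) + 4*t*exp(2*t), -6*t^2*exp(2*t) + 4*t*exp(2*t) + exp(2*t)]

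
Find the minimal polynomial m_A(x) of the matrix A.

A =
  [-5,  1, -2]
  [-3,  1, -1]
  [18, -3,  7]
x^3 - 3*x^2 + 3*x - 1

The characteristic polynomial is χ_A(x) = (x - 1)^3, so the eigenvalues are known. The minimal polynomial is
  m_A(x) = Π_λ (x − λ)^{k_λ}
where k_λ is the size of the *largest* Jordan block for λ (equivalently, the smallest k with (A − λI)^k v = 0 for every generalised eigenvector v of λ).

  λ = 1: largest Jordan block has size 3, contributing (x − 1)^3

So m_A(x) = (x - 1)^3 = x^3 - 3*x^2 + 3*x - 1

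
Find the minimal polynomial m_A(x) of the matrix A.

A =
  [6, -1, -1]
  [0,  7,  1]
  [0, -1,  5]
x^2 - 12*x + 36

The characteristic polynomial is χ_A(x) = (x - 6)^3, so the eigenvalues are known. The minimal polynomial is
  m_A(x) = Π_λ (x − λ)^{k_λ}
where k_λ is the size of the *largest* Jordan block for λ (equivalently, the smallest k with (A − λI)^k v = 0 for every generalised eigenvector v of λ).

  λ = 6: largest Jordan block has size 2, contributing (x − 6)^2

So m_A(x) = (x - 6)^2 = x^2 - 12*x + 36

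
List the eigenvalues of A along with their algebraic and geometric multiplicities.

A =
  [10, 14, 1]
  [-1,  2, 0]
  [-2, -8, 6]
λ = 6: alg = 3, geom = 1

Step 1 — factor the characteristic polynomial to read off the algebraic multiplicities:
  χ_A(x) = (x - 6)^3

Step 2 — compute geometric multiplicities via the rank-nullity identity g(λ) = n − rank(A − λI):
  rank(A − (6)·I) = 2, so dim ker(A − (6)·I) = n − 2 = 1

Summary:
  λ = 6: algebraic multiplicity = 3, geometric multiplicity = 1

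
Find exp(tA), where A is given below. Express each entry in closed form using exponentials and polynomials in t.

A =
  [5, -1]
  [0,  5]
e^{tA} =
  [exp(5*t), -t*exp(5*t)]
  [0, exp(5*t)]

Strategy: write A = P · J · P⁻¹ where J is a Jordan canonical form, so e^{tA} = P · e^{tJ} · P⁻¹, and e^{tJ} can be computed block-by-block.

A has Jordan form
J =
  [5, 1]
  [0, 5]
(up to reordering of blocks).

Per-block formulas:
  For a 2×2 Jordan block J_2(5): exp(t · J_2(5)) = e^(5t)·(I + t·N), where N is the 2×2 nilpotent shift.

After assembling e^{tJ} and conjugating by P, we get:

e^{tA} =
  [exp(5*t), -t*exp(5*t)]
  [0, exp(5*t)]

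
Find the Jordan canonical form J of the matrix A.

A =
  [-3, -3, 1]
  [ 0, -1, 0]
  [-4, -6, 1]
J_2(-1) ⊕ J_1(-1)

The characteristic polynomial is
  det(x·I − A) = x^3 + 3*x^2 + 3*x + 1 = (x + 1)^3

Eigenvalues and multiplicities (the geometric multiplicity of λ is n − rank(A − λI), which equals the number of Jordan blocks for λ):
  λ = -1: algebraic multiplicity = 3, geometric multiplicity = 2

Determining the block sizes for each eigenvalue:
  λ = -1: 2 blocks summing to 3 forces exactly one block of size 2 and the rest size 1 → block sizes [2, 1]

Assembling the blocks gives a Jordan form
J =
  [-1,  1,  0]
  [ 0, -1,  0]
  [ 0,  0, -1]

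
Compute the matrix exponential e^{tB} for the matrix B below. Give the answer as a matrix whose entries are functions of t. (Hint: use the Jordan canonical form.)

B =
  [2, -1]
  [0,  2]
e^{tB} =
  [exp(2*t), -t*exp(2*t)]
  [0, exp(2*t)]

Strategy: write B = P · J · P⁻¹ where J is a Jordan canonical form, so e^{tB} = P · e^{tJ} · P⁻¹, and e^{tJ} can be computed block-by-block.

B has Jordan form
J =
  [2, 1]
  [0, 2]
(up to reordering of blocks).

Per-block formulas:
  For a 2×2 Jordan block J_2(2): exp(t · J_2(2)) = e^(2t)·(I + t·N), where N is the 2×2 nilpotent shift.

After assembling e^{tJ} and conjugating by P, we get:

e^{tB} =
  [exp(2*t), -t*exp(2*t)]
  [0, exp(2*t)]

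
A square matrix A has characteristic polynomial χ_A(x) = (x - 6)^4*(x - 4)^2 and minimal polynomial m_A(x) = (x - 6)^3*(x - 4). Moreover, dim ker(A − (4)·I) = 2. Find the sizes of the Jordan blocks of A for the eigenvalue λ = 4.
Block sizes for λ = 4: [1, 1]

Step 1 — from the characteristic polynomial, algebraic multiplicity of λ = 4 is 2. From dim ker(A − (4)·I) = 2, there are exactly 2 Jordan blocks for λ = 4.
Step 2 — from the minimal polynomial, the factor (x − 4) tells us the largest block for λ = 4 has size 1.
Step 3 — with total size 2, 2 blocks, and largest block 1, the block sizes (in nonincreasing order) are [1, 1].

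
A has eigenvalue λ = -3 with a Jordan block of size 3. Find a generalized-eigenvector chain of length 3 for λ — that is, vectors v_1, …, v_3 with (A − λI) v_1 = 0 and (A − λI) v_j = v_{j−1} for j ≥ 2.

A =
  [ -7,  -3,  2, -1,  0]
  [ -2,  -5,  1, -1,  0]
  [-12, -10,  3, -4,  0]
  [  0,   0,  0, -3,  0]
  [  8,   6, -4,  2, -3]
A Jordan chain for λ = -3 of length 3:
v_1 = (-2, 0, -4, 0, 4)ᵀ
v_2 = (-4, -2, -12, 0, 8)ᵀ
v_3 = (1, 0, 0, 0, 0)ᵀ

Let N = A − (-3)·I. We want v_3 with N^3 v_3 = 0 but N^2 v_3 ≠ 0; then v_{j-1} := N · v_j for j = 3, …, 2.

Pick v_3 = (1, 0, 0, 0, 0)ᵀ.
Then v_2 = N · v_3 = (-4, -2, -12, 0, 8)ᵀ.
Then v_1 = N · v_2 = (-2, 0, -4, 0, 4)ᵀ.

Sanity check: (A − (-3)·I) v_1 = (0, 0, 0, 0, 0)ᵀ = 0. ✓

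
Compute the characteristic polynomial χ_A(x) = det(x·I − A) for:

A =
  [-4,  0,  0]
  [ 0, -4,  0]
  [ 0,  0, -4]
x^3 + 12*x^2 + 48*x + 64

Expanding det(x·I − A) (e.g. by cofactor expansion or by noting that A is similar to its Jordan form J, which has the same characteristic polynomial as A) gives
  χ_A(x) = x^3 + 12*x^2 + 48*x + 64
which factors as (x + 4)^3. The eigenvalues (with algebraic multiplicities) are λ = -4 with multiplicity 3.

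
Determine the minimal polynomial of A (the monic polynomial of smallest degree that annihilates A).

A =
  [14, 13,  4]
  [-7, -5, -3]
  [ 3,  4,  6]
x^3 - 15*x^2 + 75*x - 125

The characteristic polynomial is χ_A(x) = (x - 5)^3, so the eigenvalues are known. The minimal polynomial is
  m_A(x) = Π_λ (x − λ)^{k_λ}
where k_λ is the size of the *largest* Jordan block for λ (equivalently, the smallest k with (A − λI)^k v = 0 for every generalised eigenvector v of λ).

  λ = 5: largest Jordan block has size 3, contributing (x − 5)^3

So m_A(x) = (x - 5)^3 = x^3 - 15*x^2 + 75*x - 125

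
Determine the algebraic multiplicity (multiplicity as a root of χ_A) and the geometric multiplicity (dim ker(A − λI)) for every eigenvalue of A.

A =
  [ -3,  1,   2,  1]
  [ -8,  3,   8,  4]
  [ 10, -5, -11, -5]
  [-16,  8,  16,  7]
λ = -1: alg = 4, geom = 3

Step 1 — factor the characteristic polynomial to read off the algebraic multiplicities:
  χ_A(x) = (x + 1)^4

Step 2 — compute geometric multiplicities via the rank-nullity identity g(λ) = n − rank(A − λI):
  rank(A − (-1)·I) = 1, so dim ker(A − (-1)·I) = n − 1 = 3

Summary:
  λ = -1: algebraic multiplicity = 4, geometric multiplicity = 3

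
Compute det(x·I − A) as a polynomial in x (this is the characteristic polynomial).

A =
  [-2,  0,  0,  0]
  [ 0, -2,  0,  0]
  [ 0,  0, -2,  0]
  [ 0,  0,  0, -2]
x^4 + 8*x^3 + 24*x^2 + 32*x + 16

Expanding det(x·I − A) (e.g. by cofactor expansion or by noting that A is similar to its Jordan form J, which has the same characteristic polynomial as A) gives
  χ_A(x) = x^4 + 8*x^3 + 24*x^2 + 32*x + 16
which factors as (x + 2)^4. The eigenvalues (with algebraic multiplicities) are λ = -2 with multiplicity 4.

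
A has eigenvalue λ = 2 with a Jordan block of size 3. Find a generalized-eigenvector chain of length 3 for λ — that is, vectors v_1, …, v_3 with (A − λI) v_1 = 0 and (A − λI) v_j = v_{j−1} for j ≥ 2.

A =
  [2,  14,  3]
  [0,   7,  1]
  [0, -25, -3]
A Jordan chain for λ = 2 of length 3:
v_1 = (-5, 0, 0)ᵀ
v_2 = (14, 5, -25)ᵀ
v_3 = (0, 1, 0)ᵀ

Let N = A − (2)·I. We want v_3 with N^3 v_3 = 0 but N^2 v_3 ≠ 0; then v_{j-1} := N · v_j for j = 3, …, 2.

Pick v_3 = (0, 1, 0)ᵀ.
Then v_2 = N · v_3 = (14, 5, -25)ᵀ.
Then v_1 = N · v_2 = (-5, 0, 0)ᵀ.

Sanity check: (A − (2)·I) v_1 = (0, 0, 0)ᵀ = 0. ✓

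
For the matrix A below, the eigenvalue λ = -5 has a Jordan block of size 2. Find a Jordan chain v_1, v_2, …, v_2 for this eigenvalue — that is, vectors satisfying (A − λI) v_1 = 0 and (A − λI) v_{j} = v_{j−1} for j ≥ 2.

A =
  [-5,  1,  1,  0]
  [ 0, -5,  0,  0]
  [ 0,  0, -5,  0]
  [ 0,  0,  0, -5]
A Jordan chain for λ = -5 of length 2:
v_1 = (1, 0, 0, 0)ᵀ
v_2 = (0, 1, 0, 0)ᵀ

Let N = A − (-5)·I. We want v_2 with N^2 v_2 = 0 but N^1 v_2 ≠ 0; then v_{j-1} := N · v_j for j = 2, …, 2.

Pick v_2 = (0, 1, 0, 0)ᵀ.
Then v_1 = N · v_2 = (1, 0, 0, 0)ᵀ.

Sanity check: (A − (-5)·I) v_1 = (0, 0, 0, 0)ᵀ = 0. ✓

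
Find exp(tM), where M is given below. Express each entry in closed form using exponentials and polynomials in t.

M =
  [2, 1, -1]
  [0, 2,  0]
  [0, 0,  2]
e^{tM} =
  [exp(2*t), t*exp(2*t), -t*exp(2*t)]
  [0, exp(2*t), 0]
  [0, 0, exp(2*t)]

Strategy: write M = P · J · P⁻¹ where J is a Jordan canonical form, so e^{tM} = P · e^{tJ} · P⁻¹, and e^{tJ} can be computed block-by-block.

M has Jordan form
J =
  [2, 1, 0]
  [0, 2, 0]
  [0, 0, 2]
(up to reordering of blocks).

Per-block formulas:
  For a 1×1 block at λ = 2: exp(t · [2]) = [e^(2t)].
  For a 2×2 Jordan block J_2(2): exp(t · J_2(2)) = e^(2t)·(I + t·N), where N is the 2×2 nilpotent shift.

After assembling e^{tJ} and conjugating by P, we get:

e^{tM} =
  [exp(2*t), t*exp(2*t), -t*exp(2*t)]
  [0, exp(2*t), 0]
  [0, 0, exp(2*t)]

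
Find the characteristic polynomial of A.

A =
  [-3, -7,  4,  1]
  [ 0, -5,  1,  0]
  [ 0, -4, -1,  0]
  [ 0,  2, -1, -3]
x^4 + 12*x^3 + 54*x^2 + 108*x + 81

Expanding det(x·I − A) (e.g. by cofactor expansion or by noting that A is similar to its Jordan form J, which has the same characteristic polynomial as A) gives
  χ_A(x) = x^4 + 12*x^3 + 54*x^2 + 108*x + 81
which factors as (x + 3)^4. The eigenvalues (with algebraic multiplicities) are λ = -3 with multiplicity 4.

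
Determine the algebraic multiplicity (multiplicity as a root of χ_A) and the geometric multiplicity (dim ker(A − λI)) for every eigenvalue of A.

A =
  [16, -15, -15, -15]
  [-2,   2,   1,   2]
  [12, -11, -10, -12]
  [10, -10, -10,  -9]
λ = -4: alg = 1, geom = 1; λ = 1: alg = 3, geom = 2

Step 1 — factor the characteristic polynomial to read off the algebraic multiplicities:
  χ_A(x) = (x - 1)^3*(x + 4)

Step 2 — compute geometric multiplicities via the rank-nullity identity g(λ) = n − rank(A − λI):
  rank(A − (-4)·I) = 3, so dim ker(A − (-4)·I) = n − 3 = 1
  rank(A − (1)·I) = 2, so dim ker(A − (1)·I) = n − 2 = 2

Summary:
  λ = -4: algebraic multiplicity = 1, geometric multiplicity = 1
  λ = 1: algebraic multiplicity = 3, geometric multiplicity = 2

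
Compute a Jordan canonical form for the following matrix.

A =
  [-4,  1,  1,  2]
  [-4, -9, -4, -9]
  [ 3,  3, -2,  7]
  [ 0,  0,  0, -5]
J_2(-5) ⊕ J_2(-5)

The characteristic polynomial is
  det(x·I − A) = x^4 + 20*x^3 + 150*x^2 + 500*x + 625 = (x + 5)^4

Eigenvalues and multiplicities (the geometric multiplicity of λ is n − rank(A − λI), which equals the number of Jordan blocks for λ):
  λ = -5: algebraic multiplicity = 4, geometric multiplicity = 2

Determining the block sizes for each eigenvalue:
  λ = -5: with am = 4 and gm = 2, the partition is not yet determined (e.g. several partitions of 4 into 2 parts exist). Let N = A − (-5)·I. Computing rank(N^1) = 2, rank(N^2) = 0; the number of blocks of size ≥ j is rank(N^{j−1}) − rank(N^j), giving [2, 2]. So we have 2 block(s) of size 2 → block sizes [2, 2]

Assembling the blocks gives a Jordan form
J =
  [-5,  1,  0,  0]
  [ 0, -5,  0,  0]
  [ 0,  0, -5,  1]
  [ 0,  0,  0, -5]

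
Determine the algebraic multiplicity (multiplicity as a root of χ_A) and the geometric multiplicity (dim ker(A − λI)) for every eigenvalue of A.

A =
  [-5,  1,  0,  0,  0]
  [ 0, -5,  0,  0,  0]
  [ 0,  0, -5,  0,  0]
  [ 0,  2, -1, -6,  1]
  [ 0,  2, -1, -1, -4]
λ = -5: alg = 5, geom = 3

Step 1 — factor the characteristic polynomial to read off the algebraic multiplicities:
  χ_A(x) = (x + 5)^5

Step 2 — compute geometric multiplicities via the rank-nullity identity g(λ) = n − rank(A − λI):
  rank(A − (-5)·I) = 2, so dim ker(A − (-5)·I) = n − 2 = 3

Summary:
  λ = -5: algebraic multiplicity = 5, geometric multiplicity = 3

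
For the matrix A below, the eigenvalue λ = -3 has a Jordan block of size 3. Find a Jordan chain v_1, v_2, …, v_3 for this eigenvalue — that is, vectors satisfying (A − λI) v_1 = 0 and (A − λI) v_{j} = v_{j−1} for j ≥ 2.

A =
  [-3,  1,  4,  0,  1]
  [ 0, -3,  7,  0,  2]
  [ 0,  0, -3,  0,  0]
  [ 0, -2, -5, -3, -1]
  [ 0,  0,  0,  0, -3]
A Jordan chain for λ = -3 of length 3:
v_1 = (7, 0, 0, -14, 0)ᵀ
v_2 = (4, 7, 0, -5, 0)ᵀ
v_3 = (0, 0, 1, 0, 0)ᵀ

Let N = A − (-3)·I. We want v_3 with N^3 v_3 = 0 but N^2 v_3 ≠ 0; then v_{j-1} := N · v_j for j = 3, …, 2.

Pick v_3 = (0, 0, 1, 0, 0)ᵀ.
Then v_2 = N · v_3 = (4, 7, 0, -5, 0)ᵀ.
Then v_1 = N · v_2 = (7, 0, 0, -14, 0)ᵀ.

Sanity check: (A − (-3)·I) v_1 = (0, 0, 0, 0, 0)ᵀ = 0. ✓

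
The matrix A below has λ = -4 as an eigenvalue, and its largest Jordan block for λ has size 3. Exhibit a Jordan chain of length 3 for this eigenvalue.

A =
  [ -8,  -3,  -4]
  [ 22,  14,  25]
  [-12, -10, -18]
A Jordan chain for λ = -4 of length 3:
v_1 = (-2, 8, -4)ᵀ
v_2 = (-4, 22, -12)ᵀ
v_3 = (1, 0, 0)ᵀ

Let N = A − (-4)·I. We want v_3 with N^3 v_3 = 0 but N^2 v_3 ≠ 0; then v_{j-1} := N · v_j for j = 3, …, 2.

Pick v_3 = (1, 0, 0)ᵀ.
Then v_2 = N · v_3 = (-4, 22, -12)ᵀ.
Then v_1 = N · v_2 = (-2, 8, -4)ᵀ.

Sanity check: (A − (-4)·I) v_1 = (0, 0, 0)ᵀ = 0. ✓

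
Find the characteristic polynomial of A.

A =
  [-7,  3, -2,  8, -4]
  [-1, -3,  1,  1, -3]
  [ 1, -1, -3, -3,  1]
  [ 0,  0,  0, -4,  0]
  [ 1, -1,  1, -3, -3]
x^5 + 20*x^4 + 160*x^3 + 640*x^2 + 1280*x + 1024

Expanding det(x·I − A) (e.g. by cofactor expansion or by noting that A is similar to its Jordan form J, which has the same characteristic polynomial as A) gives
  χ_A(x) = x^5 + 20*x^4 + 160*x^3 + 640*x^2 + 1280*x + 1024
which factors as (x + 4)^5. The eigenvalues (with algebraic multiplicities) are λ = -4 with multiplicity 5.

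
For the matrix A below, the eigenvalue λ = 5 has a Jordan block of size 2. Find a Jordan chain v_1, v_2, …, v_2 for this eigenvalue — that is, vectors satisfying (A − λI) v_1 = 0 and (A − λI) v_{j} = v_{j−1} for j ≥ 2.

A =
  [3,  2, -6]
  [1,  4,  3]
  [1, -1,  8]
A Jordan chain for λ = 5 of length 2:
v_1 = (-2, 1, 1)ᵀ
v_2 = (1, 0, 0)ᵀ

Let N = A − (5)·I. We want v_2 with N^2 v_2 = 0 but N^1 v_2 ≠ 0; then v_{j-1} := N · v_j for j = 2, …, 2.

Pick v_2 = (1, 0, 0)ᵀ.
Then v_1 = N · v_2 = (-2, 1, 1)ᵀ.

Sanity check: (A − (5)·I) v_1 = (0, 0, 0)ᵀ = 0. ✓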